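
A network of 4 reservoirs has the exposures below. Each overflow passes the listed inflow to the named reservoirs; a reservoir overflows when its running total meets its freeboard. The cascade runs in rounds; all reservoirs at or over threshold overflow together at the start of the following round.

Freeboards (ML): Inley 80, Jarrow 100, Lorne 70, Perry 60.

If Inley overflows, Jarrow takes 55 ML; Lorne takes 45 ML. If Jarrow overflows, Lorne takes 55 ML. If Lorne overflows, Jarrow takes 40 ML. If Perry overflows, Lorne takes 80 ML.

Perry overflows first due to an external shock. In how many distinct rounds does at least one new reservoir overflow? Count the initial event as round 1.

Round 1 — Perry overflows (initial).
  Lorne: +80 → 80 ≥ 70
Round 2 — Lorne overflows.
  Jarrow: +40 → 40 < 100
No further overflows.

2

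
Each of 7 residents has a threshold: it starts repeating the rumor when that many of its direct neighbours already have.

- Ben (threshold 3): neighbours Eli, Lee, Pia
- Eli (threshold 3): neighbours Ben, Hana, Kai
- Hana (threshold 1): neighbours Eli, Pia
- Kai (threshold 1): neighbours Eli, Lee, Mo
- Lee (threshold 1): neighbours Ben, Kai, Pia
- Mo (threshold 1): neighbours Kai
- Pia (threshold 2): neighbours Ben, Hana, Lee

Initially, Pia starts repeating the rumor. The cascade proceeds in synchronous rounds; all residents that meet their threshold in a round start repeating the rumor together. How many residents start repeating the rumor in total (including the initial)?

5

Round 1 — Pia starts repeating the rumor (initial).
Round 2 — checking thresholds:
  Ben: 1 of 3 neighbours < 3, not yet.
  Hana: 1 of 2 neighbours ≥ 1, starts repeating the rumor.
  Lee: 1 of 3 neighbours ≥ 1, starts repeating the rumor.
Round 3 — checking thresholds:
  Ben: 2 of 3 neighbours < 3, not yet.
  Eli: 1 of 3 neighbours < 3, not yet.
  Kai: 1 of 3 neighbours ≥ 1, starts repeating the rumor.
Round 4 — checking thresholds:
  Ben: 2 of 3 neighbours < 3, not yet.
  Eli: 2 of 3 neighbours < 3, not yet.
  Mo: 1 of 1 neighbours ≥ 1, starts repeating the rumor.
Round 5 — no new spreads; cascade stops.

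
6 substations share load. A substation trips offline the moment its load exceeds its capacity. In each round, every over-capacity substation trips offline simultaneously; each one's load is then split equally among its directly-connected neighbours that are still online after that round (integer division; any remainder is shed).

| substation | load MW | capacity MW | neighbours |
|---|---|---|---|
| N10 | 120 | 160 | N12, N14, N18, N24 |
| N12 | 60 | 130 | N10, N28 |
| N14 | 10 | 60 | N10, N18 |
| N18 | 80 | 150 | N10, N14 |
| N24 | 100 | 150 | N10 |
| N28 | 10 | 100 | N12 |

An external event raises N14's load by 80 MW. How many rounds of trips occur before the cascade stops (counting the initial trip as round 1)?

3

Round 1 — N14 at 90 > 60. N14 trips offline.
  N14 sheds 90 MW to N10, N18: 45 each.
    N10: 120+45 = 165 > 160
    N18: 80+45 = 125 ≤ 150
Round 2 — N10 trips offline.
  N10 sheds 165 MW to N12, N18, N24: 55 each.
    N12: 60+55 = 115 ≤ 130
    N18: 125+55 = 180 > 150
    N24: 100+55 = 155 > 150
Round 3 — N18, N24 trip offline.
  N18 sheds 180 MW: no online neighbours, lost.
  N24 sheds 155 MW: no online neighbours, lost.
No further trips.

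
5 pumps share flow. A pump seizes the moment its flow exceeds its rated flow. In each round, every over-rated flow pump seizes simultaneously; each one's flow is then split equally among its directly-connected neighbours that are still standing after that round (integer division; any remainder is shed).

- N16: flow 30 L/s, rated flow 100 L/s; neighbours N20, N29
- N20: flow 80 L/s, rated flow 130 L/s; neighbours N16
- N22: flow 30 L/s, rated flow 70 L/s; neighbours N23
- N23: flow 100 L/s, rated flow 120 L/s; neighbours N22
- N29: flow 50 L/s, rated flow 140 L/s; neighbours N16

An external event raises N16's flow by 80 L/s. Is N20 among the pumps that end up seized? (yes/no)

yes

Round 1 — N16 at 110 > 100. N16 seizes.
  N16 sheds 110 L/s to N20, N29: 55 each.
    N20: 80+55 = 135 > 130
    N29: 50+55 = 105 ≤ 140
Round 2 — N20 seizes.
  N20 sheds 135 L/s: no online neighbours, lost.
No further seizures.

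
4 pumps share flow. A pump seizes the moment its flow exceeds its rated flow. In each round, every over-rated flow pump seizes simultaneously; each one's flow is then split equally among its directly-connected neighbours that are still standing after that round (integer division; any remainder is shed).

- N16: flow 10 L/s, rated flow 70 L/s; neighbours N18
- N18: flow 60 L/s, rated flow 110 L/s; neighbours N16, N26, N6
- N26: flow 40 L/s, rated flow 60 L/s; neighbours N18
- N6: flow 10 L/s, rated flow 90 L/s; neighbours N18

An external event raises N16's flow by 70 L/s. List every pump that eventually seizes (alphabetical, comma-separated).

Round 1 — N16 at 80 > 70. N16 seizes.
  N16 sheds 80 L/s to N18: 80 each.
    N18: 60+80 = 140 > 110
Round 2 — N18 seizes.
  N18 sheds 140 L/s to N26, N6: 70 each.
    N26: 40+70 = 110 > 60
    N6: 10+70 = 80 ≤ 90
Round 3 — N26 seizes.
  N26 sheds 110 L/s: no online neighbours, lost.
No further seizures.

N16, N18, N26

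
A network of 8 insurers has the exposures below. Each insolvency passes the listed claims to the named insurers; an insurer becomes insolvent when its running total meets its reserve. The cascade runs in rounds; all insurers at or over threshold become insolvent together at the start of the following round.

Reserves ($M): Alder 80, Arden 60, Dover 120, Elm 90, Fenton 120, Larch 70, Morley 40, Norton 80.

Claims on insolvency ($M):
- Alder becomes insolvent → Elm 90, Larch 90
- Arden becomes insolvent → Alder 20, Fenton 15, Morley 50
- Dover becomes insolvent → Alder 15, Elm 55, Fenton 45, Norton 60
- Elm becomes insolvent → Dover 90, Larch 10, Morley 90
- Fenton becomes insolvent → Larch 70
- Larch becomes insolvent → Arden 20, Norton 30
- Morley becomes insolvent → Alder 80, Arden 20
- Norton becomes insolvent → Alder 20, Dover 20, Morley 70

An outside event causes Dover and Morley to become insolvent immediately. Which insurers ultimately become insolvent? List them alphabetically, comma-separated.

Round 1 — Dover, Morley become insolvent (initial).
  Alder: +15+80 → 95 ≥ 80
  Arden: +20 → 20 < 60
  Elm: +55 → 55 < 90
  Fenton: +45 → 45 < 120
  Norton: +60 → 60 < 80
Round 2 — Alder becomes insolvent.
  Elm: +90 → 145 ≥ 90
  Larch: +90 → 90 ≥ 70
Round 3 — Elm, Larch become insolvent.
  Arden: +20 → 40 < 60
  Norton: +30 → 90 ≥ 80
Round 4 — Norton becomes insolvent.
No further insolvencies.

Alder, Dover, Elm, Larch, Morley, Norton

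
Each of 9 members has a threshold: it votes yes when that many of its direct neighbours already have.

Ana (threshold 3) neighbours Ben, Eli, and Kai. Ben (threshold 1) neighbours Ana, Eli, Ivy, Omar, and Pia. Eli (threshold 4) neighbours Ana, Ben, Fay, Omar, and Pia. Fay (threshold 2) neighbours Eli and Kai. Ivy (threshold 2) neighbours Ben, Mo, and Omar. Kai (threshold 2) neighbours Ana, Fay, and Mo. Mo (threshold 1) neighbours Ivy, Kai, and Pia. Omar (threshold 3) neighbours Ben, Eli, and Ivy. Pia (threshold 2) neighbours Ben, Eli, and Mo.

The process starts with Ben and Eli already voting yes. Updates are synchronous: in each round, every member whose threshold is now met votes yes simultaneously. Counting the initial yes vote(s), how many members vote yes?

Round 1 — Ben, Eli vote yes (initial).
Round 2 — checking thresholds:
  Ana: 2 of 3 neighbours < 3, below threshold.
  Fay: 1 of 2 neighbours < 2, below threshold.
  Ivy: 1 of 3 neighbours < 2, below threshold.
  Omar: 2 of 3 neighbours < 3, below threshold.
  Pia: 2 of 3 neighbours ≥ 2, votes yes.
Round 3 — checking thresholds:
  Ana: 2 of 3 neighbours < 3, below threshold.
  Fay: 1 of 2 neighbours < 2, below threshold.
  Ivy: 1 of 3 neighbours < 2, below threshold.
  Mo: 1 of 3 neighbours ≥ 1, votes yes.
  Omar: 2 of 3 neighbours < 3, below threshold.
Round 4 — checking thresholds:
  Ana: 2 of 3 neighbours < 3, below threshold.
  Fay: 1 of 2 neighbours < 2, below threshold.
  Ivy: 2 of 3 neighbours ≥ 2, votes yes.
  Kai: 1 of 3 neighbours < 2, below threshold.
  Omar: 2 of 3 neighbours < 3, below threshold.
Round 5 — checking thresholds:
  Ana: 2 of 3 neighbours < 3, below threshold.
  Fay: 1 of 2 neighbours < 2, below threshold.
  Kai: 1 of 3 neighbours < 2, below threshold.
  Omar: 3 of 3 neighbours ≥ 3, votes yes.
Round 6 — no new yes votes; cascade stops.

6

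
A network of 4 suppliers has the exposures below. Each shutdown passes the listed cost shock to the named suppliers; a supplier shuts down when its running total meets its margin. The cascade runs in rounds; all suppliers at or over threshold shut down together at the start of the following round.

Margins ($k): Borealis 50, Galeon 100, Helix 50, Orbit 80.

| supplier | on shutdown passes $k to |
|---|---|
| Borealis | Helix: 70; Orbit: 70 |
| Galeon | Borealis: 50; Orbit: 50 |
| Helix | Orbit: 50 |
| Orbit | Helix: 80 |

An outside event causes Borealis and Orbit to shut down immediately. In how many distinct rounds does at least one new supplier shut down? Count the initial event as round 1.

2

Round 1 — Borealis, Orbit shut down (initial).
  Helix: +70+80 → 150 ≥ 50
Round 2 — Helix shuts down.
No further shutdowns.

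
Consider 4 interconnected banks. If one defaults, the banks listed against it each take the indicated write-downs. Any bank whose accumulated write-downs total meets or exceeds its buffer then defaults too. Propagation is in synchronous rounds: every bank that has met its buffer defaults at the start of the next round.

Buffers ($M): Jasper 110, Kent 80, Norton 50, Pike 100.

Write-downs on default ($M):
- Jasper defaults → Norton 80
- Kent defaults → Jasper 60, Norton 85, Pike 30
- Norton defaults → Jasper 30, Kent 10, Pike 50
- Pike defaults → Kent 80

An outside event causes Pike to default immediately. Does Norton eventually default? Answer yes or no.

yes

Round 1 — Pike defaults (initial).
  Kent: +80 → 80 ≥ 80
Round 2 — Kent defaults.
  Jasper: +60 → 60 < 110
  Norton: +85 → 85 ≥ 50
Round 3 — Norton defaults.
  Jasper: +30 → 90 < 110
No further defaults.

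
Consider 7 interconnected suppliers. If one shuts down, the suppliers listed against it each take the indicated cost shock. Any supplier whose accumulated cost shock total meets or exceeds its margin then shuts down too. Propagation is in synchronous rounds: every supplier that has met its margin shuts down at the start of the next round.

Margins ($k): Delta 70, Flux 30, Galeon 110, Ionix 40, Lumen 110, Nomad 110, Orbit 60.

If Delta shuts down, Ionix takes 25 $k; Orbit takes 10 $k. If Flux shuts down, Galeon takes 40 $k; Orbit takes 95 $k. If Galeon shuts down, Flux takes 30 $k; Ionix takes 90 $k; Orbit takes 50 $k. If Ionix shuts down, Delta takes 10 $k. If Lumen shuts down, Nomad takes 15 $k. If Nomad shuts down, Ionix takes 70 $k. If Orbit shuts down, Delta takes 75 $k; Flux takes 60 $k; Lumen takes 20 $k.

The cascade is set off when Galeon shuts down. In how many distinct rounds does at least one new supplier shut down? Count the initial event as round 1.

4

Round 1 — Galeon shuts down (initial).
  Flux: +30 → 30 ≥ 30
  Ionix: +90 → 90 ≥ 40
  Orbit: +50 → 50 < 60
Round 2 — Flux, Ionix shut down.
  Delta: +10 → 10 < 70
  Orbit: +95 → 145 ≥ 60
Round 3 — Orbit shuts down.
  Delta: +75 → 85 ≥ 70
  Lumen: +20 → 20 < 110
Round 4 — Delta shuts down.
No further shutdowns.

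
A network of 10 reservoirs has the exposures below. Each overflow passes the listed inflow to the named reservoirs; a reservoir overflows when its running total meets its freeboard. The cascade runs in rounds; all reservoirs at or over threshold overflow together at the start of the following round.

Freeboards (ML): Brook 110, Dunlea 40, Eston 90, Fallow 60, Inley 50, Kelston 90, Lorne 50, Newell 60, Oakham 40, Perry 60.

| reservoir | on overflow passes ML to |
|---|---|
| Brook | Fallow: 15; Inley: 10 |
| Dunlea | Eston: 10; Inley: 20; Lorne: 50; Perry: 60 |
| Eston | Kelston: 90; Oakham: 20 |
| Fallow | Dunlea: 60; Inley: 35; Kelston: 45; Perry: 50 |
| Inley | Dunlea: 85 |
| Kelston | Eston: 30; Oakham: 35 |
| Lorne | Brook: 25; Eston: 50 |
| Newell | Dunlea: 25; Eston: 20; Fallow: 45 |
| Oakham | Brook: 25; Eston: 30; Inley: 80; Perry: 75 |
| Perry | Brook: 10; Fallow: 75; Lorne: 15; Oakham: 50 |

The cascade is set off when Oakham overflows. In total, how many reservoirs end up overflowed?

8

Round 1 — Oakham overflows (initial).
  Brook: +25 → 25 < 110
  Eston: +30 → 30 < 90
  Inley: +80 → 80 ≥ 50
  Perry: +75 → 75 ≥ 60
Round 2 — Inley, Perry overflow.
  Brook: +10 → 35 < 110
  Dunlea: +85 → 85 ≥ 40
  Fallow: +75 → 75 ≥ 60
  Lorne: +15 → 15 < 50
Round 3 — Dunlea, Fallow overflow.
  Eston: +10 → 40 < 90
  Kelston: +45 → 45 < 90
  Lorne: +50 → 65 ≥ 50
Round 4 — Lorne overflows.
  Brook: +25 → 60 < 110
  Eston: +50 → 90 ≥ 90
Round 5 — Eston overflows.
  Kelston: +90 → 135 ≥ 90
Round 6 — Kelston overflows.
No further overflows.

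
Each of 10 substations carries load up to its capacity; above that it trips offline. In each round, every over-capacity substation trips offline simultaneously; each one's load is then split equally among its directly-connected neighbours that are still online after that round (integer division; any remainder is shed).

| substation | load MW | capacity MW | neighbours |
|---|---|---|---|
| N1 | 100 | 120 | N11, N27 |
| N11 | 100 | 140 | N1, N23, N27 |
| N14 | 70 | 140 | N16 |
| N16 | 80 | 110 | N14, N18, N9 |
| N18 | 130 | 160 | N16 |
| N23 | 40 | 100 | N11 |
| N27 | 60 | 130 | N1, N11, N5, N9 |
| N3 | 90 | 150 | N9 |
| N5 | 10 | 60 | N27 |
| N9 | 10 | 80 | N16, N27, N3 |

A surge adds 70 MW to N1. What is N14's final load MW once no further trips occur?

130

Round 1 — N1 at 170 > 120. N1 trips offline.
  N1 sheds 170 MW to N11, N27: 85 each.
    N11: 100+85 = 185 > 140
    N27: 60+85 = 145 > 130
Round 2 — N11, N27 trip offline.
  N11 sheds 185 MW to N23: 185 each.
    N23: 40+185 = 225 > 100
  N27 sheds 145 MW to N5, N9: 72 each (1 lost).
    N5: 10+72 = 82 > 60
    N9: 10+72 = 82 > 80
Round 3 — N23, N5, N9 trip offline.
  N23 sheds 225 MW: no online neighbours, lost.
  N5 sheds 82 MW: no online neighbours, lost.
  N9 sheds 82 MW to N16, N3: 41 each.
    N16: 80+41 = 121 > 110
    N3: 90+41 = 131 ≤ 150
Round 4 — N16 trips offline.
  N16 sheds 121 MW to N14, N18: 60 each (1 lost).
    N14: 70+60 = 130 ≤ 140
    N18: 130+60 = 190 > 160
Round 5 — N18 trips offline.
  N18 sheds 190 MW: no online neighbours, lost.
No further trips.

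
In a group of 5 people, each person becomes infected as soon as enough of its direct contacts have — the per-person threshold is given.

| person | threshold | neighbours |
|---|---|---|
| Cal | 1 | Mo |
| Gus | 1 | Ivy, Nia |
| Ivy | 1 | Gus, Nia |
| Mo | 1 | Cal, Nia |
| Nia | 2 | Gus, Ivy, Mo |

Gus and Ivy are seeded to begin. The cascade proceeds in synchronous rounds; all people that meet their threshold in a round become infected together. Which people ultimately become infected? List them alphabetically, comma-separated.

Round 1 — Gus, Ivy become infected (initial).
Round 2 — checking thresholds:
  Nia: 2 of 3 neighbours ≥ 2, becomes infected.
Round 3 — checking thresholds:
  Mo: 1 of 2 neighbours ≥ 1, becomes infected.
Round 4 — checking thresholds:
  Cal: 1 of 1 neighbours ≥ 1, becomes infected.
Round 5 — no new infections; cascade stops.

Cal, Gus, Ivy, Mo, Nia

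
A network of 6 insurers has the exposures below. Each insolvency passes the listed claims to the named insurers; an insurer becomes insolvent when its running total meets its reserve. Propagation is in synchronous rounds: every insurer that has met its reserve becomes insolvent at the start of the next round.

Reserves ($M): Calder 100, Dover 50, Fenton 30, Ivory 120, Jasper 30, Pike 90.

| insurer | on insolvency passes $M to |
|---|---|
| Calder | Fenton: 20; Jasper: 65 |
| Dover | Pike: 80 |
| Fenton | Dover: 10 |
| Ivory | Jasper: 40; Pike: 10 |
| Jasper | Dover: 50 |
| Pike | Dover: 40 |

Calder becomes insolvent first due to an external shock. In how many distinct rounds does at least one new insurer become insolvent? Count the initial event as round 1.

Round 1 — Calder becomes insolvent (initial).
  Fenton: +20 → 20 < 30
  Jasper: +65 → 65 ≥ 30
Round 2 — Jasper becomes insolvent.
  Dover: +50 → 50 ≥ 50
Round 3 — Dover becomes insolvent.
  Pike: +80 → 80 < 90
No further insolvencies.

3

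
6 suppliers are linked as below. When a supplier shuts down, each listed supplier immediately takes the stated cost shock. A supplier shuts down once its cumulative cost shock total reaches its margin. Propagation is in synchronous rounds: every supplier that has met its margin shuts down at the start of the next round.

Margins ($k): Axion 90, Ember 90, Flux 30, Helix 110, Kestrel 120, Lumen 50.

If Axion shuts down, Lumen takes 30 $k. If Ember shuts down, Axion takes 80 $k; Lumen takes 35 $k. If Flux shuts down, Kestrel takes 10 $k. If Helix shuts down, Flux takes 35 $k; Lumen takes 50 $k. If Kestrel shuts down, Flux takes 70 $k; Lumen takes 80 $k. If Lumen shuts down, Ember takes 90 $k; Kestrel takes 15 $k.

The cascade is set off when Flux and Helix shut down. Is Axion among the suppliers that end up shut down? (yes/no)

no

Round 1 — Flux, Helix shut down (initial).
  Kestrel: +10 → 10 < 120
  Lumen: +50 → 50 ≥ 50
Round 2 — Lumen shuts down.
  Ember: +90 → 90 ≥ 90
  Kestrel: +15 → 25 < 120
Round 3 — Ember shuts down.
  Axion: +80 → 80 < 90
No further shutdowns.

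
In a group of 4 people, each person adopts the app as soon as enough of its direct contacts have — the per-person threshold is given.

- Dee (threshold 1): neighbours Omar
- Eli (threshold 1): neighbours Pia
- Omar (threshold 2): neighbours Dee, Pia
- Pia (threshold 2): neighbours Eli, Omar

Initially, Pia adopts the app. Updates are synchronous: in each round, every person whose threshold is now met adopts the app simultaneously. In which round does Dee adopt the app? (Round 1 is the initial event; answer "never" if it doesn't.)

never

Round 1 — Pia adopts the app (initial).
Round 2 — checking thresholds:
  Eli: 1 of 1 neighbours ≥ 1, adopts the app.
  Omar: 1 of 2 neighbours < 2, not yet.
Round 3 — no new adoptions; cascade stops.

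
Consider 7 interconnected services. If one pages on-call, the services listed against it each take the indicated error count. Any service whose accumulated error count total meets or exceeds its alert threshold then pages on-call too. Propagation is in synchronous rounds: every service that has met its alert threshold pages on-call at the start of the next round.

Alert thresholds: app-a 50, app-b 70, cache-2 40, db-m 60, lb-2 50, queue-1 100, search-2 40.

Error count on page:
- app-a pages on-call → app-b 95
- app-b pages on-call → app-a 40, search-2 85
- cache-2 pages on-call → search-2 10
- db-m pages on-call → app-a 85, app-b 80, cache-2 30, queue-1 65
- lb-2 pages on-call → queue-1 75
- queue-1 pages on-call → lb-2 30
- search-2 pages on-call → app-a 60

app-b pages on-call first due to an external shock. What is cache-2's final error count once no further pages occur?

Round 1 — app-b pages on-call (initial).
  app-a: +40 → 40 < 50
  search-2: +85 → 85 ≥ 40
Round 2 — search-2 pages on-call.
  app-a: +60 → 100 ≥ 50
Round 3 — app-a pages on-call.
No further pages.

0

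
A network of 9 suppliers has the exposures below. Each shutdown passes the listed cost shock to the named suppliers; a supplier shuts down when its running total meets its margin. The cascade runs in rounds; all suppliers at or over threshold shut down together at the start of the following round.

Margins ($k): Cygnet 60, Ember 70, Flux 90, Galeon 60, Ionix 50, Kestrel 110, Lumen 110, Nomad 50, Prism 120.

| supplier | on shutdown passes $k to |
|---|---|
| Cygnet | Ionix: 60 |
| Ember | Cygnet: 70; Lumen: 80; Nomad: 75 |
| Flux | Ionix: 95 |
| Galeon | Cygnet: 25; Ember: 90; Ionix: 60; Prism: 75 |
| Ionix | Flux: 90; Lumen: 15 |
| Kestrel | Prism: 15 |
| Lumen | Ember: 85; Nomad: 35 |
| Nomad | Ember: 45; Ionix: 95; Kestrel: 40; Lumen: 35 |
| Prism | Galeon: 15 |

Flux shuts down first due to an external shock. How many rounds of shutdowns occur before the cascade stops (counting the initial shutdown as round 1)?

2

Round 1 — Flux shuts down (initial).
  Ionix: +95 → 95 ≥ 50
Round 2 — Ionix shuts down.
  Lumen: +15 → 15 < 110
No further shutdowns.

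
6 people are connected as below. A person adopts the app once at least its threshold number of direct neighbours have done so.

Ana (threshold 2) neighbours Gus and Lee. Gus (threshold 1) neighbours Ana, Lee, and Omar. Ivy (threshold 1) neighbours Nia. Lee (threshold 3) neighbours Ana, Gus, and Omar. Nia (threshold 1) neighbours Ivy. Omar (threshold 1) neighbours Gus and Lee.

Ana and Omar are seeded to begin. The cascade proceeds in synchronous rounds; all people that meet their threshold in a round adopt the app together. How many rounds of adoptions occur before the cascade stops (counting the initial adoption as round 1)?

Round 1 — Ana, Omar adopt the app (initial).
Round 2 — checking thresholds:
  Gus: 2 of 3 neighbours ≥ 1, adopts the app.
  Lee: 2 of 3 neighbours < 3, below threshold.
Round 3 — checking thresholds:
  Lee: 3 of 3 neighbours ≥ 3, adopts the app.
Round 4 — no new adoptions; cascade stops.

3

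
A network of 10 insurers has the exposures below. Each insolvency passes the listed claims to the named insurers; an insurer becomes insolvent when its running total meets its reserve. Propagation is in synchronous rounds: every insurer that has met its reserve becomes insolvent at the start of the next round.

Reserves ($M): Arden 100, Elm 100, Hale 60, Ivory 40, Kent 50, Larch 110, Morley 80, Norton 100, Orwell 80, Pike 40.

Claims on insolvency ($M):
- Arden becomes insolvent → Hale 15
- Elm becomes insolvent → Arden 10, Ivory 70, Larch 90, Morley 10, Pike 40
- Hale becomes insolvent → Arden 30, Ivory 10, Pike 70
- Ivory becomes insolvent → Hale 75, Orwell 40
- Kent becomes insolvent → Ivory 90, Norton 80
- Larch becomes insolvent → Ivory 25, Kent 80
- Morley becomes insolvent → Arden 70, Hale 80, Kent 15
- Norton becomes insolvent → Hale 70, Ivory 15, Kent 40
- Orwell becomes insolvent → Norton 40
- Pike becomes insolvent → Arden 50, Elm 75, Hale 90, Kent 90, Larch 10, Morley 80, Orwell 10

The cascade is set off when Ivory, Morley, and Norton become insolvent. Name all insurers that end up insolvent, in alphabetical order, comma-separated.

Arden, Hale, Ivory, Kent, Morley, Norton, Pike

Round 1 — Ivory, Morley, Norton become insolvent (initial).
  Arden: +70 → 70 < 100
  Hale: +75+80+70 → 225 ≥ 60
  Kent: +15+40 → 55 ≥ 50
  Orwell: +40 → 40 < 80
Round 2 — Hale, Kent become insolvent.
  Arden: +30 → 100 ≥ 100
  Pike: +70 → 70 ≥ 40
Round 3 — Arden, Pike become insolvent.
  Elm: +75 → 75 < 100
  Larch: +10 → 10 < 110
  Orwell: +10 → 50 < 80
No further insolvencies.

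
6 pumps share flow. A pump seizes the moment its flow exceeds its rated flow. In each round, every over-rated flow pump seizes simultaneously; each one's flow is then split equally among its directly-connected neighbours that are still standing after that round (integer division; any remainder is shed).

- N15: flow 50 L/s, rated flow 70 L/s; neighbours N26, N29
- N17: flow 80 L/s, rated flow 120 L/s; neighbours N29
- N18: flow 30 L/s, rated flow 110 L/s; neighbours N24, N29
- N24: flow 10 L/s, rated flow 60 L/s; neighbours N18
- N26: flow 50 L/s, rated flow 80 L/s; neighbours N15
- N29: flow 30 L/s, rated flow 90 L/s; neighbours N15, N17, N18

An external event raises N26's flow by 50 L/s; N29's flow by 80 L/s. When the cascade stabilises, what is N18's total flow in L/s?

66

Round 1 — N26 at 100 > 80; N29 at 110 > 90. N26, N29 seize.
  N26 sheds 100 L/s to N15: 100 each.
    N15: 50+100 = 150 > 70
  N29 sheds 110 L/s to N15, N17, N18: 36 each (2 lost).
    N15: 150+36 = 186 > 70
    N17: 80+36 = 116 ≤ 120
    N18: 30+36 = 66 ≤ 110
Round 2 — N15 seizes.
  N15 sheds 186 L/s: no online neighbours, lost.
No further seizures.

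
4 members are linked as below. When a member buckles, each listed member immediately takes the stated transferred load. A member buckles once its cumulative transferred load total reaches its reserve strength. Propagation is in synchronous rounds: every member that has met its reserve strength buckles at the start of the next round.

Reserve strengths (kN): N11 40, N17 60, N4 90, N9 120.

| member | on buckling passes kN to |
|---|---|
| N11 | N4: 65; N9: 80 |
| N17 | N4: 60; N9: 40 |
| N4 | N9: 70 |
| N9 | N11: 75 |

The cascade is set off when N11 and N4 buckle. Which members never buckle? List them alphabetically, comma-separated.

N17

Round 1 — N11, N4 buckle (initial).
  N9: +80+70 → 150 ≥ 120
Round 2 — N9 buckles.
No further bucklings.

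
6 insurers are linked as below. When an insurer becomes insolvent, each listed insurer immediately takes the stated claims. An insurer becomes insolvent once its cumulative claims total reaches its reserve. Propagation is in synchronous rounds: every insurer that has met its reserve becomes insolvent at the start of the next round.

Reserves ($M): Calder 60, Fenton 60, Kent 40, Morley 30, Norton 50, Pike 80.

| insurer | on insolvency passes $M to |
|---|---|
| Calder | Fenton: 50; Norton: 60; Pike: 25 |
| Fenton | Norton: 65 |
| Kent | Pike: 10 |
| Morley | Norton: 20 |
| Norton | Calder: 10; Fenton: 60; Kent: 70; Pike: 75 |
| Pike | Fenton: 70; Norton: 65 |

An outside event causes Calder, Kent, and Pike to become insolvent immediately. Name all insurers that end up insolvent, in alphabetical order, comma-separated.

Calder, Fenton, Kent, Norton, Pike

Round 1 — Calder, Kent, Pike become insolvent (initial).
  Fenton: +50+70 → 120 ≥ 60
  Norton: +60+65 → 125 ≥ 50
Round 2 — Fenton, Norton become insolvent.
No further insolvencies.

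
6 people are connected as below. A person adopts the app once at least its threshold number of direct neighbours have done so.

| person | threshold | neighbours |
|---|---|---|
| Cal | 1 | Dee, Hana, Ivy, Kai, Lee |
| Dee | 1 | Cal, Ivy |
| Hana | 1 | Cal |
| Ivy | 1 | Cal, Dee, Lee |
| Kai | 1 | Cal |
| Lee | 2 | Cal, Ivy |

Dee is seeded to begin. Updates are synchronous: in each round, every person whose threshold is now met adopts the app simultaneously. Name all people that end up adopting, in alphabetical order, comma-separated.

Round 1 — Dee adopts the app (initial).
Round 2 — checking thresholds:
  Cal: 1 of 5 neighbours ≥ 1, adopts the app.
  Ivy: 1 of 3 neighbours ≥ 1, adopts the app.
Round 3 — checking thresholds:
  Hana: 1 of 1 neighbours ≥ 1, adopts the app.
  Kai: 1 of 1 neighbours ≥ 1, adopts the app.
  Lee: 2 of 2 neighbours ≥ 2, adopts the app.
Round 4 — no new adoptions; cascade stops.

Cal, Dee, Hana, Ivy, Kai, Lee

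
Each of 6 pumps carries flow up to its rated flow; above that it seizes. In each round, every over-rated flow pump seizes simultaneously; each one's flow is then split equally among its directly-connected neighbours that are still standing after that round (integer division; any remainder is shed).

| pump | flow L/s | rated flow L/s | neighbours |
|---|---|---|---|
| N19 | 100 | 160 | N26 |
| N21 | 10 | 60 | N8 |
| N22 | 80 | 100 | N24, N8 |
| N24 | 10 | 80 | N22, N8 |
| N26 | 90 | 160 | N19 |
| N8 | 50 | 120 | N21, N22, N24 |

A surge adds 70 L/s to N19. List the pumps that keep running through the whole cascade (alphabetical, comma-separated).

Round 1 — N19 at 170 > 160. N19 seizes.
  N19 sheds 170 L/s to N26: 170 each.
    N26: 90+170 = 260 > 160
Round 2 — N26 seizes.
  N26 sheds 260 L/s: no online neighbours, lost.
No further seizures.

N21, N22, N24, N8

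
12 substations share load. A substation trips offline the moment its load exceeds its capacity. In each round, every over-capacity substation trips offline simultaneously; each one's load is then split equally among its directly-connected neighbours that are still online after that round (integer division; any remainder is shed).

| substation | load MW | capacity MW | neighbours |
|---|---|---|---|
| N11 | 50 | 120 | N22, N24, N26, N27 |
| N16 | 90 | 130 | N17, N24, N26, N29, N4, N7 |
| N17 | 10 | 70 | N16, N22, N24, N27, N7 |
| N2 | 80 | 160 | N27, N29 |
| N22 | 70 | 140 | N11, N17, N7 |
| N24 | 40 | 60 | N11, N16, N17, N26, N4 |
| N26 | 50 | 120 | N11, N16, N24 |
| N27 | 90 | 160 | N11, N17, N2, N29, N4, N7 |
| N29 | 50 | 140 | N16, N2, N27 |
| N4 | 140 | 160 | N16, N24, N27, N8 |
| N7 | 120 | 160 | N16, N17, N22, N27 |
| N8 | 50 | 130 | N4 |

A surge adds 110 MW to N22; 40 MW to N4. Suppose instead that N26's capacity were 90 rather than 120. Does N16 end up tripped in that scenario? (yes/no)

With N26's capacity at 90:
Round 1 — N22 at 180 > 140; N4 at 180 > 160. N22, N4 trip offline.
  N22 sheds 180 MW to N11, N17, N7: 60 each.
    N11: 50+60 = 110 ≤ 120
    N17: 10+60 = 70 ≤ 70
    N7: 120+60 = 180 > 160
  N4 sheds 180 MW to N16, N24, N27, N8: 45 each.
    N16: 90+45 = 135 > 130
    N24: 40+45 = 85 > 60
    N27: 90+45 = 135 ≤ 160
    N8: 50+45 = 95 ≤ 130
Round 2 — N16, N24, N7 trip offline.
  N16 sheds 135 MW to N17, N26, N29: 45 each.
    N17: 70+45 = 115 > 70
    N26: 50+45 = 95 > 90
    N29: 50+45 = 95 ≤ 140
  N24 sheds 85 MW to N11, N17, N26: 28 each (1 lost).
    N11: 110+28 = 138 > 120
    N17: 115+28 = 143 > 70
    N26: 95+28 = 123 > 90
  N7 sheds 180 MW to N17, N27: 90 each.
    N17: 143+90 = 233 > 70
    N27: 135+90 = 225 > 160
Round 3 — N11, N17, N26, N27 trip offline.
  N11 sheds 138 MW: no online neighbours, lost.
  N17 sheds 233 MW: no online neighbours, lost.
  N26 sheds 123 MW: no online neighbours, lost.
  N27 sheds 225 MW to N2, N29: 112 each (1 lost).
    N2: 80+112 = 192 > 160
    N29: 95+112 = 207 > 140
Round 4 — N2, N29 trip offline.
  N2 sheds 192 MW: no online neighbours, lost.
  N29 sheds 207 MW: no online neighbours, lost.
No further trips.

yes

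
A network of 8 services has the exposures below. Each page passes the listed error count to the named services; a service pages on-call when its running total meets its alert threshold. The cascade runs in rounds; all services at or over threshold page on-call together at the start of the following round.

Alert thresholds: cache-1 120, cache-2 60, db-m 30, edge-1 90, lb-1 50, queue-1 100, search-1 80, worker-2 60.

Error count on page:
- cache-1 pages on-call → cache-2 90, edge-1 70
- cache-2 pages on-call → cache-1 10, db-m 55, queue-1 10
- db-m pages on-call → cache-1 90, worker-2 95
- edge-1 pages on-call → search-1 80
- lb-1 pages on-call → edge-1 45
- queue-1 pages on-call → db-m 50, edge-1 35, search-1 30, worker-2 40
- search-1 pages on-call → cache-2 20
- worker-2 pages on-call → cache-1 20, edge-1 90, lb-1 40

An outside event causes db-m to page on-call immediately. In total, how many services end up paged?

Round 1 — db-m pages on-call (initial).
  cache-1: +90 → 90 < 120
  worker-2: +95 → 95 ≥ 60
Round 2 — worker-2 pages on-call.
  cache-1: +20 → 110 < 120
  edge-1: +90 → 90 ≥ 90
  lb-1: +40 → 40 < 50
Round 3 — edge-1 pages on-call.
  search-1: +80 → 80 ≥ 80
Round 4 — search-1 pages on-call.
  cache-2: +20 → 20 < 60
No further pages.

4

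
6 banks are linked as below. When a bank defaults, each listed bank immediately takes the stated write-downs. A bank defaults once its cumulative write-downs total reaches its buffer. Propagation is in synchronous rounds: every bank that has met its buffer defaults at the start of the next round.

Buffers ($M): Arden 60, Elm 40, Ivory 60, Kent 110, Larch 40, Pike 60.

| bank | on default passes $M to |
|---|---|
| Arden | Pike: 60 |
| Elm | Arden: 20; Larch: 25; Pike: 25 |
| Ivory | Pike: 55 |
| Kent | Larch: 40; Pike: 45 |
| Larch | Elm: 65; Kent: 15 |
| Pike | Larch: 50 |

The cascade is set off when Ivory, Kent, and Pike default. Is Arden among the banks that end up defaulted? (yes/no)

no

Round 1 — Ivory, Kent, Pike default (initial).
  Larch: +40+50 → 90 ≥ 40
Round 2 — Larch defaults.
  Elm: +65 → 65 ≥ 40
Round 3 — Elm defaults.
  Arden: +20 → 20 < 60
No further defaults.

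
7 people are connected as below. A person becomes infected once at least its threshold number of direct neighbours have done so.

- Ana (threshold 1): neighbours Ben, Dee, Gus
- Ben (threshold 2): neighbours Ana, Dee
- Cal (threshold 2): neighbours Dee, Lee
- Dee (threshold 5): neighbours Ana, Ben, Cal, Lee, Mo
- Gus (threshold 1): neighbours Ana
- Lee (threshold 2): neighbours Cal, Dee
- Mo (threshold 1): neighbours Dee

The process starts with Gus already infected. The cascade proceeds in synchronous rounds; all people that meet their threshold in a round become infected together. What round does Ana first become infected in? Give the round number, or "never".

Round 1 — Gus becomes infected (initial).
Round 2 — checking thresholds:
  Ana: 1 of 3 neighbours ≥ 1, becomes infected.
Round 3 — no new infections; cascade stops.

2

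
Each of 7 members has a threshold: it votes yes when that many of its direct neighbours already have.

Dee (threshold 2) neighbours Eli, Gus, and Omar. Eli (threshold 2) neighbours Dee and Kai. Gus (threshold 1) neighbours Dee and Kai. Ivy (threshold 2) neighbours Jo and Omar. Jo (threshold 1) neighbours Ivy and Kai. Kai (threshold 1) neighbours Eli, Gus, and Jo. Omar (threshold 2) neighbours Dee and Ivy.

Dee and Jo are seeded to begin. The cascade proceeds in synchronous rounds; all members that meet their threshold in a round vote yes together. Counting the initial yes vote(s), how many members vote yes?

5

Round 1 — Dee, Jo vote yes (initial).
Round 2 — checking thresholds:
  Eli: 1 of 2 neighbours < 2, not yet.
  Gus: 1 of 2 neighbours ≥ 1, votes yes.
  Ivy: 1 of 2 neighbours < 2, not yet.
  Kai: 1 of 3 neighbours ≥ 1, votes yes.
  Omar: 1 of 2 neighbours < 2, not yet.
Round 3 — checking thresholds:
  Eli: 2 of 2 neighbours ≥ 2, votes yes.
  Ivy: 1 of 2 neighbours < 2, not yet.
  Omar: 1 of 2 neighbours < 2, not yet.
Round 4 — no new yes votes; cascade stops.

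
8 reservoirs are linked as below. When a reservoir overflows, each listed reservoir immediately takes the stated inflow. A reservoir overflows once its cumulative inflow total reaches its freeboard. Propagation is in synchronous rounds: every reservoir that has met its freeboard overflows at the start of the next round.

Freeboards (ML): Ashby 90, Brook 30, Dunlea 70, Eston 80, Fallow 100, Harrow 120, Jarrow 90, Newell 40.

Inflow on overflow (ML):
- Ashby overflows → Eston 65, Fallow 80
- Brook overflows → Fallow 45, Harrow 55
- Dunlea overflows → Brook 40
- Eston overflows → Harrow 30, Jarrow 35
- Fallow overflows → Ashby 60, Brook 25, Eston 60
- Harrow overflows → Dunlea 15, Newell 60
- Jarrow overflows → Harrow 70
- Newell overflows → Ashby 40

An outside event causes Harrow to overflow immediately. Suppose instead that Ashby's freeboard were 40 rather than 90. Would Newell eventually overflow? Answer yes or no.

With Ashby's freeboard at 40:
Round 1 — Harrow overflows (initial).
  Dunlea: +15 → 15 < 70
  Newell: +60 → 60 ≥ 40
Round 2 — Newell overflows.
  Ashby: +40 → 40 ≥ 40
Round 3 — Ashby overflows.
  Eston: +65 → 65 < 80
  Fallow: +80 → 80 < 100
No further overflows.

yes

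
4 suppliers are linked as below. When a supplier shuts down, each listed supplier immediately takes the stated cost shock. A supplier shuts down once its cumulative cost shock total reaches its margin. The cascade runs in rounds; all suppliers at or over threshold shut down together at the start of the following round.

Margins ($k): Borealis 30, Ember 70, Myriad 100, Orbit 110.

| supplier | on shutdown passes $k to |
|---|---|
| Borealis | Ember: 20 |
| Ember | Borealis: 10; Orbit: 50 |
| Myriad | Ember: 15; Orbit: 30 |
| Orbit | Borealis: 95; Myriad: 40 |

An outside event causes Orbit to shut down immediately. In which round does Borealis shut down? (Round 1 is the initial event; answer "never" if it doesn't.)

2

Round 1 — Orbit shuts down (initial).
  Borealis: +95 → 95 ≥ 30
  Myriad: +40 → 40 < 100
Round 2 — Borealis shuts down.
  Ember: +20 → 20 < 70
No further shutdowns.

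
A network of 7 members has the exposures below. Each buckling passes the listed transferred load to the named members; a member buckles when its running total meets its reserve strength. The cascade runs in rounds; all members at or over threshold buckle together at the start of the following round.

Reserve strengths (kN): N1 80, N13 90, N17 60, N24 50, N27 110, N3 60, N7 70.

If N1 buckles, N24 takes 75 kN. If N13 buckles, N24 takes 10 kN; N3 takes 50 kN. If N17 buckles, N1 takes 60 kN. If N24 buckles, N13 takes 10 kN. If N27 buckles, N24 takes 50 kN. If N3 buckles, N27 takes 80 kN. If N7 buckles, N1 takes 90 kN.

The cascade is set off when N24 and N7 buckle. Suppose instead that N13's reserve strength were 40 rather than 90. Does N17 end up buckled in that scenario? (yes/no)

With N13's reserve strength at 40:
Round 1 — N24, N7 buckle (initial).
  N1: +90 → 90 ≥ 80
  N13: +10 → 10 < 40
Round 2 — N1 buckles.
No further bucklings.

no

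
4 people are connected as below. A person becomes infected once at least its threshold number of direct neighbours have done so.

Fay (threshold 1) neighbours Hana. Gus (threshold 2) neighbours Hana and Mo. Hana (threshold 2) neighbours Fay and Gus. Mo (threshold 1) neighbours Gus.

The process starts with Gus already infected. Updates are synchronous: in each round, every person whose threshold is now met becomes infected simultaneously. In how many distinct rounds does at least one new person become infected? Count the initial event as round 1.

Round 1 — Gus becomes infected (initial).
Round 2 — checking thresholds:
  Hana: 1 of 2 neighbours < 2, not yet.
  Mo: 1 of 1 neighbours ≥ 1, becomes infected.
Round 3 — no new infections; cascade stops.

2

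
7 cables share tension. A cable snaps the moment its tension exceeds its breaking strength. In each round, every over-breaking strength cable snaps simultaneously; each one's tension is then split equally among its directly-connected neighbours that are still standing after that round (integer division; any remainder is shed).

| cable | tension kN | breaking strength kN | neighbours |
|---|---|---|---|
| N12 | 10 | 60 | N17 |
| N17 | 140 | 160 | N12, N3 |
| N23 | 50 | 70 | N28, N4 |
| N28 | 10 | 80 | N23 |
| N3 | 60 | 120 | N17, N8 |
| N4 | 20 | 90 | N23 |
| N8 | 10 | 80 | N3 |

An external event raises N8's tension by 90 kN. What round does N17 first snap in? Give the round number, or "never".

Round 1 — N8 at 100 > 80. N8 snaps.
  N8 sheds 100 kN to N3: 100 each.
    N3: 60+100 = 160 > 120
Round 2 — N3 snaps.
  N3 sheds 160 kN to N17: 160 each.
    N17: 140+160 = 300 > 160
Round 3 — N17 snaps.
  N17 sheds 300 kN to N12: 300 each.
    N12: 10+300 = 310 > 60
Round 4 — N12 snaps.
  N12 sheds 310 kN: no online neighbours, lost.
No further breaks.

3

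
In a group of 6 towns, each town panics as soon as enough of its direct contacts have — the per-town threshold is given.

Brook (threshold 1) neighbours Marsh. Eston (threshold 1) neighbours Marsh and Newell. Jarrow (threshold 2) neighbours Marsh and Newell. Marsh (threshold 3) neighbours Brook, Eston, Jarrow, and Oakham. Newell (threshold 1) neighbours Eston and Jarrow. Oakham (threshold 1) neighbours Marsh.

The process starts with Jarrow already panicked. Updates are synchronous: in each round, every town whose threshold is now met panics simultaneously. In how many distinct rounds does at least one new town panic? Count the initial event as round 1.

3

Round 1 — Jarrow panics (initial).
Round 2 — checking thresholds:
  Marsh: 1 of 4 neighbours < 3, not yet.
  Newell: 1 of 2 neighbours ≥ 1, panics.
Round 3 — checking thresholds:
  Eston: 1 of 2 neighbours ≥ 1, panics.
  Marsh: 1 of 4 neighbours < 3, not yet.
Round 4 — no new panics; cascade stops.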